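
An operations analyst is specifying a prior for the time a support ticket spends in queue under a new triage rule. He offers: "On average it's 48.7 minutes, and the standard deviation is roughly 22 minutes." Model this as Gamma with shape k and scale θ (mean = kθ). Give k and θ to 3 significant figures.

k ≈ 4.9, θ ≈ 9.94

For Gamma(k, scale θ): mean = kθ, variance = kθ², so CV = 1/√k.
CV = SD/mean = 22/48.7 = 0.4517, hence k = 1/CV² = 4.9.
Then θ = mean/k = 48.7/4.9 = 9.94.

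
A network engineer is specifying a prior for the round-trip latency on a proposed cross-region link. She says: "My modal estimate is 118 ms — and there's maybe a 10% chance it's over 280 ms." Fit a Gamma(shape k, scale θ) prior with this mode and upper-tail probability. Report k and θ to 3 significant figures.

Gamma(k,θ) with k>1 has mode (k−1)θ, so θ = 118/(k−1).
Need P(X < 280) = 0.9 with θ tied to k this way. Start at k = 2, θ = 118: P(X<280) ≈ 0.686.
Too low — raise k to concentrate. Iterating converges to k ≈ 3.57.
Then θ = 118/(3.57−1) ≈ 45.8.

k ≈ 3.57, θ ≈ 45.8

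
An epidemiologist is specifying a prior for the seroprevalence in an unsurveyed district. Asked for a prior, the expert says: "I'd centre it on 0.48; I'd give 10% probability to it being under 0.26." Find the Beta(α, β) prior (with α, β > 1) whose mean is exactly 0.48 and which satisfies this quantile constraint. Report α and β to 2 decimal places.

With mean 0.48 fixed, write α = 0.48s, β = 0.52s where s = α+β.
Need P(θ < 0.26) = 0.1 under Beta(0.48s, 0.52s). Normal approximation: (q−m)/√(m(1−m)/s) ≈ z_{0.1} = -1.28, so s ≈ 0.48·0.52·(-1.28)²/(0.26−0.48)² = 8.5.
At s = 8.5: P(θ<0.26) ≈ 0.093. Adjusting to match 0.1 gives s ≈ 7.99.
So α = 0.48·7.99 ≈ 3.84, β = 0.52·7.99 ≈ 4.16.

α ≈ 3.84, β ≈ 4.16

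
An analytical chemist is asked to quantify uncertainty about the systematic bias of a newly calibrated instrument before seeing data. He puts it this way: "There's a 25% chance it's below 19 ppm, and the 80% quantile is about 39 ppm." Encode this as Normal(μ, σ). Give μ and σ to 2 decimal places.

μ = 27.90, σ = 13.19

The p-quantile of Normal(μ,σ) is μ + z_p·σ, with z_{0.25} = -0.6745 and z_{0.8} = 0.8416.
Eliminate σ: μ = (z₂·x₁ − z₁·x₂)/(z₂ − z₁) = (0.8416·19 − (-0.6745)·39)/1.516 = 27.90.
Then σ = (x₂ − x₁)/(z₂ − z₁) = (39 − 19)/1.516 = 13.19.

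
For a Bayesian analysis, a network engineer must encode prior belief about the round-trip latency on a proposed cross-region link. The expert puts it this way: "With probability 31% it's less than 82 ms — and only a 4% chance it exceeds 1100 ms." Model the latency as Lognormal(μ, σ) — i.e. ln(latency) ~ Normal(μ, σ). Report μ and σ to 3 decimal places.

μ ≈ 4.980, σ ≈ 1.156

If T ~ Lognormal(μ,σ) then ln T ~ Normal(μ,σ), so the p-quantile of ln T is μ + z_p·σ.
ln(82) = 4.407 and ln(1100) = 7.003; z_{0.31} = -0.4959, z_{0.96} = 1.751.
σ = (7.003 − 4.407)/(1.751 − (-0.4959)) = 1.156.
μ = 4.407 − (-0.4959)·1.156 = 4.980.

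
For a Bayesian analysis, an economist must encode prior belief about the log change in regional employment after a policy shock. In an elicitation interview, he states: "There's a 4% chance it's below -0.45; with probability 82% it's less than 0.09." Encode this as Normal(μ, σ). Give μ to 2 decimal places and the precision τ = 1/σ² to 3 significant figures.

For Normal(μ,σ), the p-quantile is μ + z_p·σ. Here z_{0.04} = -1.751, z_{0.82} = 0.9154.
So -0.45 = μ − 1.751σ and 0.09 = μ + 0.9154σ.
Subtracting: σ = (0.09 − -0.45)/(0.9154 − (-1.751)) = 0.20.
Then μ = -0.45 − (-1.751)·0.20 = -0.10.
Precision τ = 1/σ² = 1/0.2025² = 24.4.

μ = -0.10, τ = 24.4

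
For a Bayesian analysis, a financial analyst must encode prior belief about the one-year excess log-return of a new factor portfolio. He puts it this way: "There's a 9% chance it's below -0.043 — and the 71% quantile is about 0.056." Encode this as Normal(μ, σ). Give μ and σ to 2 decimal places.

For Normal(μ,σ), the p-quantile is μ + z_p·σ. Here z_{0.09} = -1.341, z_{0.71} = 0.5534.
So -0.043 = μ − 1.341σ and 0.056 = μ + 0.5534σ.
Subtracting: σ = (0.056 − -0.043)/(0.5534 − (-1.341)) = 0.05.
Then μ = -0.043 − (-1.341)·0.05 = 0.03.

μ = 0.03, σ = 0.05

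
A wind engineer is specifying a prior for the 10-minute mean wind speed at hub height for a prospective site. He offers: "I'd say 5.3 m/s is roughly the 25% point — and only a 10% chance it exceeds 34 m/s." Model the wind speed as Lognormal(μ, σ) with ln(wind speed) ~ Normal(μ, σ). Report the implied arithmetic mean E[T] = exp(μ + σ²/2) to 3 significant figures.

If T ~ Lognormal(μ,σ) then ln T ~ Normal(μ,σ), so the p-quantile of ln T is μ + z_p·σ.
ln(5.3) = 1.668 and ln(34) = 3.526; z_{0.25} = -0.6745, z_{0.9} = 1.282.
σ = (3.526 − 1.668)/(1.282 − (-0.6745)) = 0.950.
μ = 1.668 − (-0.6745)·0.950 = 2.309.
E[T] = exp(μ + σ²/2) = exp(2.309 + 0.4515) = 15.8 m/s.

E[T] ≈ 15.8 m/s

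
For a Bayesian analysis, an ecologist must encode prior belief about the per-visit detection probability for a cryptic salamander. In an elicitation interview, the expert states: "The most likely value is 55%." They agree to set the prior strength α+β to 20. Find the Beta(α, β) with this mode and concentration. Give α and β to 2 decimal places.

α = 10.90, β = 9.10

For α,β > 1 the Beta mode is (α−1)/(α+β−2). With α+β = 20, the mode is (α−1)/18.
Set (α−1)/18 = 0.55 → α = 1 + 0.55·18 = 10.90.
β = 20 − α = 9.10.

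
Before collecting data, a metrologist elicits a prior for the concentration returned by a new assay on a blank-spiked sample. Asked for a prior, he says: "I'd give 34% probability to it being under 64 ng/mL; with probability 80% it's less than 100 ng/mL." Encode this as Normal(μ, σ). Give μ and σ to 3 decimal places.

μ = 75.840, σ = 28.706

The p-quantile of Normal(μ,σ) is μ + z_p·σ, with z_{0.34} = -0.4125 and z_{0.8} = 0.8416.
Eliminate σ: μ = (z₂·x₁ − z₁·x₂)/(z₂ − z₁) = (0.8416·64 − (-0.4125)·100)/1.254 = 75.840.
Then σ = (x₂ − x₁)/(z₂ − z₁) = (100 − 64)/1.254 = 28.706.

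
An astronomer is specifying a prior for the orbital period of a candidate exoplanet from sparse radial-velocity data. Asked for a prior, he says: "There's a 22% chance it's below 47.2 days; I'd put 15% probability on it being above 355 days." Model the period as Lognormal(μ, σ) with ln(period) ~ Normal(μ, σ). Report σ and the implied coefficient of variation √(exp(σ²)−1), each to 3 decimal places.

σ ≈ 1.116, CV ≈ 1.572

If T ~ Lognormal(μ,σ) then ln T ~ Normal(μ,σ), so the p-quantile of ln T is μ + z_p·σ.
ln(47.2) = 3.854 and ln(355) = 5.872; z_{0.22} = -0.7722, z_{0.85} = 1.036.
σ = (5.872 − 3.854)/(1.036 − (-0.7722)) = 1.116.
μ = 3.854 − (-0.7722)·1.116 = 4.716.
CV = √(exp(σ²)−1) = √(exp(1.2446)−1) = 1.572.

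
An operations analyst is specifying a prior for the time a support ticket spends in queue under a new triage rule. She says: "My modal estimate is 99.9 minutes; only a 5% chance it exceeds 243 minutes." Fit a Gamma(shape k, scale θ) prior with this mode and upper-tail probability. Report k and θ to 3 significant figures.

k ≈ 4.45, θ ≈ 29

Gamma(k,θ) with k>1 has mode (k−1)θ, so θ = 99.9/(k−1).
Need P(X < 243) = 0.95 with θ tied to k this way. Start at k = 2, θ = 99.9: P(X<243) ≈ 0.699.
Too low — raise k to concentrate. Iterating converges to k ≈ 4.45.
Then θ = 99.9/(4.45−1) ≈ 29.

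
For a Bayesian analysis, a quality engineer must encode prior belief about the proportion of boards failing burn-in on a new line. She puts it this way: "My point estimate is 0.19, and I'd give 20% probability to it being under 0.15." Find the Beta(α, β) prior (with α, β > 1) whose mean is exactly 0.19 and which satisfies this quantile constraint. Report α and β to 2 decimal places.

α ≈ 13.36, β ≈ 56.97

With mean 0.19 fixed, write α = 0.19s, β = 0.81s where s = α+β.
Need P(θ < 0.15) = 0.2 under Beta(0.19s, 0.81s). Normal approximation: (q−m)/√(m(1−m)/s) ≈ z_{0.2} = -0.842, so s ≈ 0.19·0.81·(-0.842)²/(0.15−0.19)² = 68.1.
At s = 68.1: P(θ<0.15) ≈ 0.204. Adjusting to match 0.2 gives s ≈ 70.33.
So α = 0.19·70.33 ≈ 13.36, β = 0.81·70.33 ≈ 56.97.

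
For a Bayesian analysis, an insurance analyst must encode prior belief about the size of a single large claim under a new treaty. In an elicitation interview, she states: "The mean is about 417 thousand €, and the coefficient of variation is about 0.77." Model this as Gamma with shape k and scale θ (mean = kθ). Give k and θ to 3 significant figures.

For Gamma(k, scale θ): mean = kθ, variance = kθ², so CV = 1/√k.
CV = 0.77, hence k = 1/CV² = 1.69.
Then θ = mean/k = 417/1.69 = 247.

k ≈ 1.69, θ ≈ 247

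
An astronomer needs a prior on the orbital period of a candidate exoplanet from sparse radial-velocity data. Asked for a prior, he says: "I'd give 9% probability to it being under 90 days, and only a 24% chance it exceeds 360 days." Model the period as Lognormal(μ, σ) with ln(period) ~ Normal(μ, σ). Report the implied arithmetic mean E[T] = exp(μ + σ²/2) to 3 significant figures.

E[T] ≈ 281 days

If T ~ Lognormal(μ,σ) then ln T ~ Normal(μ,σ), so the p-quantile of ln T is μ + z_p·σ.
ln(90) = 4.5 and ln(360) = 5.886; z_{0.09} = -1.341, z_{0.76} = 0.7063.
σ = (5.886 − 4.5)/(0.7063 − (-1.341)) = 0.677.
μ = 4.5 − (-1.341)·0.677 = 5.408.
E[T] = exp(μ + σ²/2) = exp(5.408 + 0.2293) = 281 days.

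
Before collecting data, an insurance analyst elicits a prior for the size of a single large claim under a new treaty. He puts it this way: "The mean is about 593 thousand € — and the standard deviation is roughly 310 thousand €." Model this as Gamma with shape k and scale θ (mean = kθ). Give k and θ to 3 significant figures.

For Gamma(k, scale θ): mean = kθ, variance = kθ², so CV = 1/√k.
CV = SD/mean = 310/593 = 0.5228, hence k = 1/CV² = 3.66.
Then θ = mean/k = 593/3.66 = 162.

k ≈ 3.66, θ ≈ 162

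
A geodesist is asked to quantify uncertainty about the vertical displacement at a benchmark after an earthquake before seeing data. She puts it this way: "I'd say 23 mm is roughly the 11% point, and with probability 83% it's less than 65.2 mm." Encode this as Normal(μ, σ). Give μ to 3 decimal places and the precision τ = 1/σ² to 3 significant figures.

For Normal(μ,σ), the p-quantile is μ + z_p·σ. Here z_{0.11} = -1.227, z_{0.83} = 0.9542.
So 23 = μ − 1.227σ and 65.2 = μ + 0.9542σ.
Subtracting: σ = (65.2 − 23)/(0.9542 − (-1.227)) = 19.352.
Then μ = 23 − (-1.227)·19.352 = 46.735.
Precision τ = 1/σ² = 1/19.35² = 0.00267.

μ = 46.735, τ = 0.00267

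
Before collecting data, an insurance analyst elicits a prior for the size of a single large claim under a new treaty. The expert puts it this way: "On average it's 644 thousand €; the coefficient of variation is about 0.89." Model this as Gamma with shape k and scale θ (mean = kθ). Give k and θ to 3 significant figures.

k ≈ 1.26, θ ≈ 510

For Gamma(k, scale θ): mean = kθ, variance = kθ², so CV = 1/√k.
CV = 0.89, hence k = 1/CV² = 1.26.
Then θ = mean/k = 644/1.26 = 510.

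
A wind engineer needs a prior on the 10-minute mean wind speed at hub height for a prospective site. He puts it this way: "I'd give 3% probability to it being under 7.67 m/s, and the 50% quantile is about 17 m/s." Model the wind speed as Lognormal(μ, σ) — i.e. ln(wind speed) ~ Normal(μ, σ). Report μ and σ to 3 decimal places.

If T ~ Lognormal(μ,σ) then ln T ~ Normal(μ,σ), so the p-quantile of ln T is μ + z_p·σ.
ln(7.67) = 2.037 and ln(17) = 2.833; z_{0.03} = -1.881, z_{0.5} = 0.
σ = (2.833 − 2.037)/(0 − (-1.881)) = 0.423.
μ = 2.037 − (-1.881)·0.423 = 2.833.

μ ≈ 2.833, σ ≈ 0.423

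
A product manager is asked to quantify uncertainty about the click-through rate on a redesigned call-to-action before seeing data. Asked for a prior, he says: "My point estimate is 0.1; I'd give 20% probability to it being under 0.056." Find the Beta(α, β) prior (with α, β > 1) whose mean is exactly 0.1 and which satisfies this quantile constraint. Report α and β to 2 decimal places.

With mean 0.1 fixed, write α = 0.1s, β = 0.9s where s = α+β.
Need P(θ < 0.056) = 0.2 under Beta(0.1s, 0.9s). Normal approximation: (q−m)/√(m(1−m)/s) ≈ z_{0.2} = -0.842, so s ≈ 0.1·0.9·(-0.842)²/(0.056−0.1)² = 32.9.
At s = 32.9: P(θ<0.056) ≈ 0.204. Adjusting to match 0.2 gives s ≈ 33.83.
So α = 0.1·33.83 ≈ 3.38, β = 0.9·33.83 ≈ 30.45.

α ≈ 3.38, β ≈ 30.45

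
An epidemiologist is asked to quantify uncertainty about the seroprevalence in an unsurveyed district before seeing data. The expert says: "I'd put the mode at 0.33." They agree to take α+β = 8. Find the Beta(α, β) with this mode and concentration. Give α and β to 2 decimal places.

For α,β > 1 the Beta mode is (α−1)/(α+β−2). With α+β = 8, the mode is (α−1)/6.
Set (α−1)/6 = 0.33 → α = 1 + 0.33·6 = 2.98.
β = 8 − α = 5.02.

α = 2.98, β = 5.02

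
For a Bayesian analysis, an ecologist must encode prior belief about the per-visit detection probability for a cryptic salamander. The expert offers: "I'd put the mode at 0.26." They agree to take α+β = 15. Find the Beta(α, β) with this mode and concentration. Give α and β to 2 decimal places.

For α,β > 1 the Beta mode is (α−1)/(α+β−2). With α+β = 15, the mode is (α−1)/13.
Set (α−1)/13 = 0.26 → α = 1 + 0.26·13 = 4.38.
β = 15 − α = 10.62.

α = 4.38, β = 10.62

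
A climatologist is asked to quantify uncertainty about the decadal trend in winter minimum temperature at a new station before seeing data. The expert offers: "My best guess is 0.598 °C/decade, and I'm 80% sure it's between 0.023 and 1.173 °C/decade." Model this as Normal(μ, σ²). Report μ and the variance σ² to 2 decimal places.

A symmetric 80% interval runs μ ± z·σ with z = 1.282.
Half-width = 0.575, so σ = 0.575/1.282 = 0.449 and σ² = 0.20.
μ is the stated best guess, 0.60.

μ = 0.60, σ² = 0.20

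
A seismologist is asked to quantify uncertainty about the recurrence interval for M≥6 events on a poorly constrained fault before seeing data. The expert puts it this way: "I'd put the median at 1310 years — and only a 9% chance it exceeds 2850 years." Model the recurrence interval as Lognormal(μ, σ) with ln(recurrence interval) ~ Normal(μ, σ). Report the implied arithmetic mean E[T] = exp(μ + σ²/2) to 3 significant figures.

If T ~ Lognormal(μ,σ) then ln T ~ Normal(μ,σ), so the p-quantile of ln T is μ + z_p·σ.
ln(1310) = 7.178 and ln(2850) = 7.955; z_{0.5} = 0, z_{0.91} = 1.341.
σ = (7.955 − 7.178)/(1.341 − (0)) = 0.580.
μ = 7.178 − (0)·0.580 = 7.178.
E[T] = exp(μ + σ²/2) = exp(7.178 + 0.1681) = 1550 years.

E[T] ≈ 1550 years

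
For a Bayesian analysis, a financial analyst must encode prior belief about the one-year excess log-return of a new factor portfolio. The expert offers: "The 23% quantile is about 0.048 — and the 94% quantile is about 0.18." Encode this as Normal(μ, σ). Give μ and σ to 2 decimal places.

For Normal(μ,σ), the p-quantile is μ + z_p·σ. Here z_{0.23} = -0.7388, z_{0.94} = 1.555.
So 0.048 = μ − 0.7388σ and 0.18 = μ + 1.555σ.
Subtracting: σ = (0.18 − 0.048)/(1.555 − (-0.7388)) = 0.06.
Then μ = 0.048 − (-0.7388)·0.06 = 0.09.

μ = 0.09, σ = 0.06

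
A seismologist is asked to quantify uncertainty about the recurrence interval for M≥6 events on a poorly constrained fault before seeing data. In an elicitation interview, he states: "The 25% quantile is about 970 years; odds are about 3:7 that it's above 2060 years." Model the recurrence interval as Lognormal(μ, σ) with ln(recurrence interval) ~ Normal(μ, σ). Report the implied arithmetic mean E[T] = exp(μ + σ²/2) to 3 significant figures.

If T ~ Lognormal(μ,σ) then ln T ~ Normal(μ,σ), so the p-quantile of ln T is μ + z_p·σ.
ln(970) = 6.877 and ln(2060) = 7.63; z_{0.25} = -0.6745, z_{0.7} = 0.5244.
σ = (7.63 − 6.877)/(0.5244 − (-0.6745)) = 0.628.
μ = 6.877 − (-0.6745)·0.628 = 7.301.
E[T] = exp(μ + σ²/2) = exp(7.301 + 0.1973) = 1810 years.

E[T] ≈ 1810 years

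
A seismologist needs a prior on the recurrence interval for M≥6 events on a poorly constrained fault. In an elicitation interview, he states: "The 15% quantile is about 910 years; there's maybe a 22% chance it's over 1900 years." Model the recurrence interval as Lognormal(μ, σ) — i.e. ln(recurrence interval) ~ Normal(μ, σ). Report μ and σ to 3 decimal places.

μ ≈ 7.235, σ ≈ 0.407

If T ~ Lognormal(μ,σ) then ln T ~ Normal(μ,σ), so the p-quantile of ln T is μ + z_p·σ.
ln(910) = 6.813 and ln(1900) = 7.55; z_{0.15} = -1.036, z_{0.78} = 0.7722.
σ = (7.55 − 6.813)/(0.7722 − (-1.036)) = 0.407.
μ = 6.813 − (-1.036)·0.407 = 7.235.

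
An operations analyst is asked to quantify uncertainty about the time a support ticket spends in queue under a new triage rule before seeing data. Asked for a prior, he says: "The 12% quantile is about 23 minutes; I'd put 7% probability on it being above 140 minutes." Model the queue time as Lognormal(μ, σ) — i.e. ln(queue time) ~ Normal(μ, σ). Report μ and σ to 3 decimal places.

If T ~ Lognormal(μ,σ) then ln T ~ Normal(μ,σ), so the p-quantile of ln T is μ + z_p·σ.
ln(23) = 3.135 and ln(140) = 4.942; z_{0.12} = -1.175, z_{0.93} = 1.476.
σ = (4.942 − 3.135)/(1.476 − (-1.175)) = 0.681.
μ = 3.135 − (-1.175)·0.681 = 3.936.

μ ≈ 3.936, σ ≈ 0.681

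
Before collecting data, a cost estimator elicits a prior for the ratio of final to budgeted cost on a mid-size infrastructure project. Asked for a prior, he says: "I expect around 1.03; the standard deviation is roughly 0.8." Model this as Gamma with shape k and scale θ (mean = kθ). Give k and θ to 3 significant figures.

For Gamma(k, scale θ): mean = kθ, variance = kθ², so CV = 1/√k.
CV = SD/mean = 0.8/1.03 = 0.7767, hence k = 1/CV² = 1.66.
Then θ = mean/k = 1.03/1.66 = 0.621.

k ≈ 1.66, θ ≈ 0.621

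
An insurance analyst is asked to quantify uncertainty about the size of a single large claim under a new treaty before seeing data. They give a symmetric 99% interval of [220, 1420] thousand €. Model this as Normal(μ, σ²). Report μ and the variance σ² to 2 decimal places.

A symmetric 99% interval runs μ ± z·σ with z = 2.576.
Half-width = 600, so σ = 600/2.576 = 232.935 and σ² = 54258.57.
μ is the interval midpoint, 820.00.

μ = 820.00, σ² = 54258.57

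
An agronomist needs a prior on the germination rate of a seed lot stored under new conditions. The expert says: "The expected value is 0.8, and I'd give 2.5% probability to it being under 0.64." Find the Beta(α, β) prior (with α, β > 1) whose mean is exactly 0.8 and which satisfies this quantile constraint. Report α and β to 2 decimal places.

With mean 0.8 fixed, write α = 0.8s, β = 0.2s where s = α+β.
Need P(θ < 0.64) = 0.025 under Beta(0.8s, 0.2s). Normal approximation: (q−m)/√(m(1−m)/s) ≈ z_{0.025} = -1.96, so s ≈ 0.8·0.2·(-1.96)²/(0.64−0.8)² = 24.0.
At s = 24.0: P(θ<0.64) ≈ 0.037. Adjusting to match 0.025 gives s ≈ 29.21.
So α = 0.8·29.21 ≈ 23.37, β = 0.2·29.21 ≈ 5.84.

α ≈ 23.37, β ≈ 5.84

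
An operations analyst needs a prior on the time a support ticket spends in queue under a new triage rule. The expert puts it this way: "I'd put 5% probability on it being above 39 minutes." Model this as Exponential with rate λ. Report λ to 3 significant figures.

λ ≈ 0.0768

P(T > 39.0) = e^(−λ·39.0) = 0.05, so λ = −ln(0.05)/39.0 = 0.0768.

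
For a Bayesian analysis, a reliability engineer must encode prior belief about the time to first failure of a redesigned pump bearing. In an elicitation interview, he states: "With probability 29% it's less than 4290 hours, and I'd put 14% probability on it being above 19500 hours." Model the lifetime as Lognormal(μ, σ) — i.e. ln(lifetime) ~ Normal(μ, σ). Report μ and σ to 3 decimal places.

μ ≈ 8.877, σ ≈ 0.927

If T ~ Lognormal(μ,σ) then ln T ~ Normal(μ,σ), so the p-quantile of ln T is μ + z_p·σ.
ln(4290) = 8.364 and ln(19500) = 9.878; z_{0.29} = -0.5534, z_{0.86} = 1.08.
σ = (9.878 − 8.364)/(1.08 − (-0.5534)) = 0.927.
μ = 8.364 − (-0.5534)·0.927 = 8.877.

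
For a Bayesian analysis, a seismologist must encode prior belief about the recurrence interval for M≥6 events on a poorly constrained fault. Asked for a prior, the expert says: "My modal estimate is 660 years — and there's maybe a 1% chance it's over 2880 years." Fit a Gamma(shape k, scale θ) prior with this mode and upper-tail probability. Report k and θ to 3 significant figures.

Gamma(k,θ) with k>1 has mode (k−1)θ, so θ = 660/(k−1).
Need P(X < 2880) = 0.99 with θ tied to k this way. Start at k = 2, θ = 660: P(X<2880) ≈ 0.932.
Too low — raise k to concentrate. Iterating converges to k ≈ 2.88.
Then θ = 660/(2.88−1) ≈ 351.

k ≈ 2.88, θ ≈ 351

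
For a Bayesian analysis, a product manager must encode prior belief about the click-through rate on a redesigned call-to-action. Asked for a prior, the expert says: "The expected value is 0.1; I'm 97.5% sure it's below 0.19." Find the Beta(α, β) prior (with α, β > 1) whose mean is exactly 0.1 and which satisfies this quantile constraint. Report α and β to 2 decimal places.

α ≈ 5.62, β ≈ 50.57

With mean 0.1 fixed, write α = 0.1s, β = 0.9s where s = α+β.
Need P(θ < 0.19) = 0.975 under Beta(0.1s, 0.9s). Normal approximation: (q−m)/√(m(1−m)/s) ≈ z_{0.975} = 1.96, so s ≈ 0.1·0.9·(1.96)²/(0.19−0.1)² = 42.7.
At s = 42.7: P(θ<0.19) ≈ 0.959. Adjusting to match 0.975 gives s ≈ 56.19.
So α = 0.1·56.19 ≈ 5.62, β = 0.9·56.19 ≈ 50.57.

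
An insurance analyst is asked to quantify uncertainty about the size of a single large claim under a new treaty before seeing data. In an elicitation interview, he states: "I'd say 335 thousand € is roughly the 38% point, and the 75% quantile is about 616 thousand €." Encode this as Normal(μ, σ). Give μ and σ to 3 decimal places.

For Normal(μ,σ), the p-quantile is μ + z_p·σ. Here z_{0.38} = -0.3055, z_{0.75} = 0.6745.
So 335 = μ − 0.3055σ and 616 = μ + 0.6745σ.
Subtracting: σ = (616 − 335)/(0.6745 − (-0.3055)) = 286.743.
Then μ = 335 − (-0.3055)·286.743 = 422.595.

μ = 422.595, σ = 286.743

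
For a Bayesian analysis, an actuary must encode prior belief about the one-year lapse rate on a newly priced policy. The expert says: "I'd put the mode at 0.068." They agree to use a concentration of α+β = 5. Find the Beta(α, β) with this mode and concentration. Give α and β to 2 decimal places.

α = 1.20, β = 3.80

For α,β > 1 the Beta mode is (α−1)/(α+β−2). With α+β = 5, the mode is (α−1)/3.
Set (α−1)/3 = 0.068 → α = 1 + 0.068·3 = 1.20.
β = 5 − α = 3.80.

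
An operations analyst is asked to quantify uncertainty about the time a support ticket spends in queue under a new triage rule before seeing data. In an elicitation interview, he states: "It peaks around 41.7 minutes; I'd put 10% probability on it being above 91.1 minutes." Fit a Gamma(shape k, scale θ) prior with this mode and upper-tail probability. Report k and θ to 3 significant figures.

k ≈ 4.15, θ ≈ 13.2

Gamma(k,θ) with k>1 has mode (k−1)θ, so θ = 41.7/(k−1).
Need P(X < 91.1) = 0.9 with θ tied to k this way. Start at k = 2, θ = 41.7: P(X<91.1) ≈ 0.642.
Too low — raise k to concentrate. Iterating converges to k ≈ 4.15.
Then θ = 41.7/(4.15−1) ≈ 13.2.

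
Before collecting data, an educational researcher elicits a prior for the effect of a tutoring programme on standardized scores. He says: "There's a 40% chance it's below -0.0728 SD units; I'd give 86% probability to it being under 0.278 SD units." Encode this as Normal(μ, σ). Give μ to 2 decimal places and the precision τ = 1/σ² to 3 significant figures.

μ = -0.01, τ = 14.5

For Normal(μ,σ), the p-quantile is μ + z_p·σ. Here z_{0.4} = -0.2533, z_{0.86} = 1.08.
So -0.0728 = μ − 0.2533σ and 0.278 = μ + 1.08σ.
Subtracting: σ = (0.278 − -0.0728)/(1.08 − (-0.2533)) = 0.26.
Then μ = -0.0728 − (-0.2533)·0.26 = -0.01.
Precision τ = 1/σ² = 1/0.263² = 14.5.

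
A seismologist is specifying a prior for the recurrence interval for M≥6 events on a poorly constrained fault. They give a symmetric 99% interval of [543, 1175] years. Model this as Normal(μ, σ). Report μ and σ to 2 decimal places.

μ = 859.00, σ = 122.68

A symmetric 99% interval runs μ ± z·σ with z = 2.576.
Half-width = 316, so σ = 316/2.576 = 122.68.
μ is the interval midpoint, 859.00.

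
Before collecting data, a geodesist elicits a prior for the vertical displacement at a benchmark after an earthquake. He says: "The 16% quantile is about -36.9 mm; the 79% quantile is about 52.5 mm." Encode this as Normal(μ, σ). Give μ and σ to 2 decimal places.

The p-quantile of Normal(μ,σ) is μ + z_p·σ, with z_{0.16} = -0.9945 and z_{0.79} = 0.8064.
Eliminate σ: μ = (z₂·x₁ − z₁·x₂)/(z₂ − z₁) = (0.8064·-36.9 − (-0.9945)·52.5)/1.801 = 12.47.
Then σ = (x₂ − x₁)/(z₂ − z₁) = (52.5 − -36.9)/1.801 = 49.64.

μ = 12.47, σ = 49.64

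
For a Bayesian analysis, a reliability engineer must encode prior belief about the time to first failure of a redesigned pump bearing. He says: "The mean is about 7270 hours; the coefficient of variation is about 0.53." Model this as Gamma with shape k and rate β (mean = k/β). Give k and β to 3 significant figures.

For Gamma(k, rate β): mean = k/β, variance = k/β², so CV = 1/√k.
CV = 0.53, hence k = 1/CV² = 3.56.
Then β = k/mean = 3.56/7270 = 0.00049.

k ≈ 3.56, β ≈ 0.00049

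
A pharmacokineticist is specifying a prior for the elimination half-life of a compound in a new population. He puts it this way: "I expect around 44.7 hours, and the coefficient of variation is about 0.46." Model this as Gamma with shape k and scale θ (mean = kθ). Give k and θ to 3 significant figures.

k ≈ 4.73, θ ≈ 9.46

For Gamma(k, scale θ): mean = kθ, variance = kθ², so CV = 1/√k.
CV = 0.46, hence k = 1/CV² = 4.73.
Then θ = mean/k = 44.7/4.73 = 9.46.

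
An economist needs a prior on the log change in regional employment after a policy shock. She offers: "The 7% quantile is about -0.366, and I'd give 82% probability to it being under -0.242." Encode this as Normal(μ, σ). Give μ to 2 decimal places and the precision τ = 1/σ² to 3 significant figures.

For Normal(μ,σ), the p-quantile is μ + z_p·σ. Here z_{0.07} = -1.476, z_{0.82} = 0.9154.
So -0.366 = μ − 1.476σ and -0.242 = μ + 0.9154σ.
Subtracting: σ = (-0.242 − -0.366)/(0.9154 − (-1.476)) = 0.05.
Then μ = -0.366 − (-1.476)·0.05 = -0.29.
Precision τ = 1/σ² = 1/0.05186² = 372.

μ = -0.29, τ = 372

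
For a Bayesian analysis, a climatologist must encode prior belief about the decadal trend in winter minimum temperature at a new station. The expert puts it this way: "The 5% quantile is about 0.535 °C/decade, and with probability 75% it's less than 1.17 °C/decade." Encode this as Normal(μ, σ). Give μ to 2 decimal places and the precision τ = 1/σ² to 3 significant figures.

μ = 0.99, τ = 13.3

The p-quantile of Normal(μ,σ) is μ + z_p·σ, with z_{0.05} = -1.645 and z_{0.75} = 0.6745.
Eliminate σ: μ = (z₂·x₁ − z₁·x₂)/(z₂ − z₁) = (0.6745·0.535 − (-1.645)·1.17)/2.319 = 0.99.
Then σ = (x₂ − x₁)/(z₂ − z₁) = (1.17 − 0.535)/2.319 = 0.27.
Precision τ = 1/σ² = 1/0.2738² = 13.3.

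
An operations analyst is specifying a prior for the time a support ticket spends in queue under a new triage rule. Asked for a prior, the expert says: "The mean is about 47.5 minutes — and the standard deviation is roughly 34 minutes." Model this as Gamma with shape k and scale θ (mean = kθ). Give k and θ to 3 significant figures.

For Gamma(k, scale θ): mean = kθ, variance = kθ², so CV = 1/√k.
CV = SD/mean = 34/47.5 = 0.7158, hence k = 1/CV² = 1.95.
Then θ = mean/k = 47.5/1.95 = 24.3.

k ≈ 1.95, θ ≈ 24.3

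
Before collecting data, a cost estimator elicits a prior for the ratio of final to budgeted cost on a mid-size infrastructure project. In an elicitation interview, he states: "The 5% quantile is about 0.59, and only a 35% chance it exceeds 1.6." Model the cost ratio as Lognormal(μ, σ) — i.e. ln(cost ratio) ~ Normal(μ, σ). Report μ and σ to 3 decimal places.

μ ≈ 0.281, σ ≈ 0.491

If T ~ Lognormal(μ,σ) then ln T ~ Normal(μ,σ), so the p-quantile of ln T is μ + z_p·σ.
ln(0.59) = -0.5276 and ln(1.6) = 0.47; z_{0.05} = -1.645, z_{0.65} = 0.3853.
σ = (0.47 − -0.5276)/(0.3853 − (-1.645)) = 0.491.
μ = -0.5276 − (-1.645)·0.491 = 0.281.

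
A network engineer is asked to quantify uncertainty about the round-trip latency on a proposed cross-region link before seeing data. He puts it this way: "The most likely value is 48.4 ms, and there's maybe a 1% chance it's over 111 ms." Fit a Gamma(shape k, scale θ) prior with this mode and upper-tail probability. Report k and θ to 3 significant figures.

k ≈ 7.94, θ ≈ 6.98

Gamma(k,θ) with k>1 has mode (k−1)θ, so θ = 48.4/(k−1).
Need P(X < 111) = 0.99 with θ tied to k this way. Start at k = 2, θ = 48.4: P(X<111) ≈ 0.668.
Too low — raise k to concentrate. Iterating converges to k ≈ 7.94.
Then θ = 48.4/(7.94−1) ≈ 6.98.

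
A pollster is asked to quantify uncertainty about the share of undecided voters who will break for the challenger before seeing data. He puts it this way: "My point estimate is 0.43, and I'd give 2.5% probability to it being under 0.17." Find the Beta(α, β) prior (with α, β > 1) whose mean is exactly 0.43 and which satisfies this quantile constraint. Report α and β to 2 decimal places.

α ≈ 4.80, β ≈ 6.36

With mean 0.43 fixed, write α = 0.43s, β = 0.57s where s = α+β.
Need P(θ < 0.17) = 0.025 under Beta(0.43s, 0.57s). Normal approximation: (q−m)/√(m(1−m)/s) ≈ z_{0.025} = -1.96, so s ≈ 0.43·0.57·(-1.96)²/(0.17−0.43)² = 13.9.
At s = 13.9: P(θ<0.17) ≈ 0.014. Adjusting to match 0.025 gives s ≈ 11.17.
So α = 0.43·11.17 ≈ 4.80, β = 0.57·11.17 ≈ 6.36.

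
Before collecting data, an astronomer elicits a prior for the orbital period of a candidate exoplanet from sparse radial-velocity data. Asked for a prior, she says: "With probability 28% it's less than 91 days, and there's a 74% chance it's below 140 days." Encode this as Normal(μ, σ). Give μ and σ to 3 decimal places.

For Normal(μ,σ), the p-quantile is μ + z_p·σ. Here z_{0.28} = -0.5828, z_{0.74} = 0.6433.
So 91 = μ − 0.5828σ and 140 = μ + 0.6433σ.
Subtracting: σ = (140 − 91)/(0.6433 − (-0.5828)) = 39.961.
Then μ = 91 − (-0.5828)·39.961 = 114.291.

μ = 114.291, σ = 39.961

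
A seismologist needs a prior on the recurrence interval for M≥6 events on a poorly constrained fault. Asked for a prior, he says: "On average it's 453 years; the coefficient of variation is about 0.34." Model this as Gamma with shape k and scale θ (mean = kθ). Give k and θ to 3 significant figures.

k ≈ 8.65, θ ≈ 52.4

For Gamma(k, scale θ): mean = kθ, variance = kθ², so CV = 1/√k.
CV = 0.34, hence k = 1/CV² = 8.65.
Then θ = mean/k = 453/8.65 = 52.4.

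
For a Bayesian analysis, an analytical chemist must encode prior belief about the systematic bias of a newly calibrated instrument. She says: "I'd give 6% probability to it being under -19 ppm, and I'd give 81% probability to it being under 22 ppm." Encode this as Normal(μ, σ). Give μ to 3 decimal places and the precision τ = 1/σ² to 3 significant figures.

For Normal(μ,σ), the p-quantile is μ + z_p·σ. Here z_{0.06} = -1.555, z_{0.81} = 0.8779.
So -19 = μ − 1.555σ and 22 = μ + 0.8779σ.
Subtracting: σ = (22 − -19)/(0.8779 − (-1.555)) = 16.854.
Then μ = -19 − (-1.555)·16.854 = 7.204.
Precision τ = 1/σ² = 1/16.85² = 0.00352.

μ = 7.204, τ = 0.00352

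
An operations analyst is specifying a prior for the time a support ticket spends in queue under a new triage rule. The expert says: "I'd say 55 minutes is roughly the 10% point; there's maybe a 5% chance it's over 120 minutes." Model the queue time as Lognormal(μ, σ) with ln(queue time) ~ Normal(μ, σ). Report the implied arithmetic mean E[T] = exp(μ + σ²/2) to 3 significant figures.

If T ~ Lognormal(μ,σ) then ln T ~ Normal(μ,σ), so the p-quantile of ln T is μ + z_p·σ.
ln(55) = 4.007 and ln(120) = 4.787; z_{0.1} = -1.282, z_{0.95} = 1.645.
σ = (4.787 − 4.007)/(1.645 − (-1.282)) = 0.267.
μ = 4.007 − (-1.282)·0.267 = 4.349.
E[T] = exp(μ + σ²/2) = exp(4.349 + 0.0355) = 80.2 minutes.

E[T] ≈ 80.2 minutes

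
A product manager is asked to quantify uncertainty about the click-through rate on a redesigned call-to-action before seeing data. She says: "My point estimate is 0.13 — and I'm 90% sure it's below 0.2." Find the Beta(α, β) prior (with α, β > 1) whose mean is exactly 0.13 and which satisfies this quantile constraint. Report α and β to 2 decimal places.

α ≈ 5.31, β ≈ 35.51

With mean 0.13 fixed, write α = 0.13s, β = 0.87s where s = α+β.
Need P(θ < 0.2) = 0.9 under Beta(0.13s, 0.87s). Normal approximation: (q−m)/√(m(1−m)/s) ≈ z_{0.9} = 1.28, so s ≈ 0.13·0.87·(1.28)²/(0.2−0.13)² = 37.9.
At s = 37.9: P(θ<0.2) ≈ 0.893. Adjusting to match 0.9 gives s ≈ 40.82.
So α = 0.13·40.82 ≈ 5.31, β = 0.87·40.82 ≈ 35.51.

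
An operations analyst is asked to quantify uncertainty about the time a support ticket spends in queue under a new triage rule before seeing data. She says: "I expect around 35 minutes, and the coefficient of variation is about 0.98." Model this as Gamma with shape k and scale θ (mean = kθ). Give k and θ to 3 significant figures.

k ≈ 1.04, θ ≈ 33.6

For Gamma(k, scale θ): mean = kθ, variance = kθ², so CV = 1/√k.
CV = 0.98, hence k = 1/CV² = 1.04.
Then θ = mean/k = 35/1.04 = 33.6.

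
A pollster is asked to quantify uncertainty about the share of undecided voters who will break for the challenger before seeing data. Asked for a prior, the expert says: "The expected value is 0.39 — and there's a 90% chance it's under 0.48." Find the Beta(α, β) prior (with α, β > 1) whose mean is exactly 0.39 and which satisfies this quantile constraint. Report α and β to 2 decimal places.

α ≈ 19.08, β ≈ 29.84

With mean 0.39 fixed, write α = 0.39s, β = 0.61s where s = α+β.
Need P(θ < 0.48) = 0.9 under Beta(0.39s, 0.61s). Normal approximation: (q−m)/√(m(1−m)/s) ≈ z_{0.9} = 1.28, so s ≈ 0.39·0.61·(1.28)²/(0.48−0.39)² = 48.2.
At s = 48.2: P(θ<0.48) ≈ 0.898. Adjusting to match 0.9 gives s ≈ 48.93.
So α = 0.39·48.93 ≈ 19.08, β = 0.61·48.93 ≈ 29.84.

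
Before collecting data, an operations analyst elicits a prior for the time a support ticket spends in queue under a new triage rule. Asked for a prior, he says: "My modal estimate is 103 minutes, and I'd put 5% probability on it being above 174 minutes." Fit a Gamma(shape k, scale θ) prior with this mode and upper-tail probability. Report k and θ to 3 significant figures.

Gamma(k,θ) with k>1 has mode (k−1)θ, so θ = 103/(k−1).
Need P(X < 174) = 0.95 with θ tied to k this way. Start at k = 2, θ = 103: P(X<174) ≈ 0.503.
Too low — raise k to concentrate. Iterating converges to k ≈ 11.2.
Then θ = 103/(11.2−1) ≈ 10.1.

k ≈ 11.2, θ ≈ 10.1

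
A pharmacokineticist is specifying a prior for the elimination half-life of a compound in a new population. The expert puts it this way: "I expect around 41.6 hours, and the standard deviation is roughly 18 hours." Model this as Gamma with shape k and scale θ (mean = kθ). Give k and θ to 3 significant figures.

k ≈ 5.34, θ ≈ 7.79

For Gamma(k, scale θ): mean = kθ, variance = kθ², so CV = 1/√k.
CV = SD/mean = 18/41.6 = 0.4327, hence k = 1/CV² = 5.34.
Then θ = mean/k = 41.6/5.34 = 7.79.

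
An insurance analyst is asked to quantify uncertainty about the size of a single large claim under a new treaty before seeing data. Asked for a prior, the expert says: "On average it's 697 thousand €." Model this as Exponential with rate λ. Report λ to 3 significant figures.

λ ≈ 0.00143

Exponential mean = 1/λ, so λ = 1/697.0 = 0.00143.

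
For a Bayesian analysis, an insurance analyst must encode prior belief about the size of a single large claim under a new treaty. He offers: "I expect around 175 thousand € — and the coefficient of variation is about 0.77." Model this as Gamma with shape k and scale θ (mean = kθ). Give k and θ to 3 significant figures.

For Gamma(k, scale θ): mean = kθ, variance = kθ², so CV = 1/√k.
CV = 0.77, hence k = 1/CV² = 1.69.
Then θ = mean/k = 175/1.69 = 104.

k ≈ 1.69, θ ≈ 104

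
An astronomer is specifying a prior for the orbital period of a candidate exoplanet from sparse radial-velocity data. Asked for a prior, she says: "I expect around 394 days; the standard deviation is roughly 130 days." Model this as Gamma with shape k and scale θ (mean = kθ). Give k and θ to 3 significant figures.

k ≈ 9.19, θ ≈ 42.9

For Gamma(k, scale θ): mean = kθ, variance = kθ², so CV = 1/√k.
CV = SD/mean = 130/394 = 0.3299, hence k = 1/CV² = 9.19.
Then θ = mean/k = 394/9.19 = 42.9.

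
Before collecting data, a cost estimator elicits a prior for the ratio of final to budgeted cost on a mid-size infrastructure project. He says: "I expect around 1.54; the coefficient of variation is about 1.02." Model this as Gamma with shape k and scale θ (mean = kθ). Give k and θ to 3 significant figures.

k ≈ 0.961, θ ≈ 1.6

For Gamma(k, scale θ): mean = kθ, variance = kθ², so CV = 1/√k.
CV = 1.02, hence k = 1/CV² = 0.961.
Then θ = mean/k = 1.54/0.961 = 1.6.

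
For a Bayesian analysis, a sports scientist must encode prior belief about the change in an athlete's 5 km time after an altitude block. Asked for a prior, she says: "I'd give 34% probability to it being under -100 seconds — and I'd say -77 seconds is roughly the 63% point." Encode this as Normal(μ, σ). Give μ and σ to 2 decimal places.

μ = -87.25, σ = 30.90

The p-quantile of Normal(μ,σ) is μ + z_p·σ, with z_{0.34} = -0.4125 and z_{0.63} = 0.3319.
Eliminate σ: μ = (z₂·x₁ − z₁·x₂)/(z₂ − z₁) = (0.3319·-100 − (-0.4125)·-77)/0.7443 = -87.25.
Then σ = (x₂ − x₁)/(z₂ − z₁) = (-77 − -100)/0.7443 = 30.90.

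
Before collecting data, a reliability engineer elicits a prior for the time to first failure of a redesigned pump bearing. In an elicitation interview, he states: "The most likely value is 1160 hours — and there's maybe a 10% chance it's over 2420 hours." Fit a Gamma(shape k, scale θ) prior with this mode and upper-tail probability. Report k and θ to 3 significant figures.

k ≈ 4.55, θ ≈ 327

Gamma(k,θ) with k>1 has mode (k−1)θ, so θ = 1160/(k−1).
Need P(X < 2420) = 0.9 with θ tied to k this way. Start at k = 2, θ = 1160: P(X<2420) ≈ 0.617.
Too low — raise k to concentrate. Iterating converges to k ≈ 4.55.
Then θ = 1160/(4.55−1) ≈ 327.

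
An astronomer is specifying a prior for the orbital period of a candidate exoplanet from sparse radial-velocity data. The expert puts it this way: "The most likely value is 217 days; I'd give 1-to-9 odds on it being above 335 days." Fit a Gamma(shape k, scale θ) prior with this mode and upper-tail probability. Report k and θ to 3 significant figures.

k ≈ 10.9, θ ≈ 21.9

Gamma(k,θ) with k>1 has mode (k−1)θ, so θ = 217/(k−1).
Need P(X < 335) = 0.9 with θ tied to k this way. Start at k = 2, θ = 217: P(X<335) ≈ 0.457.
Too low — raise k to concentrate. Iterating converges to k ≈ 10.9.
Then θ = 217/(10.9−1) ≈ 21.9.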